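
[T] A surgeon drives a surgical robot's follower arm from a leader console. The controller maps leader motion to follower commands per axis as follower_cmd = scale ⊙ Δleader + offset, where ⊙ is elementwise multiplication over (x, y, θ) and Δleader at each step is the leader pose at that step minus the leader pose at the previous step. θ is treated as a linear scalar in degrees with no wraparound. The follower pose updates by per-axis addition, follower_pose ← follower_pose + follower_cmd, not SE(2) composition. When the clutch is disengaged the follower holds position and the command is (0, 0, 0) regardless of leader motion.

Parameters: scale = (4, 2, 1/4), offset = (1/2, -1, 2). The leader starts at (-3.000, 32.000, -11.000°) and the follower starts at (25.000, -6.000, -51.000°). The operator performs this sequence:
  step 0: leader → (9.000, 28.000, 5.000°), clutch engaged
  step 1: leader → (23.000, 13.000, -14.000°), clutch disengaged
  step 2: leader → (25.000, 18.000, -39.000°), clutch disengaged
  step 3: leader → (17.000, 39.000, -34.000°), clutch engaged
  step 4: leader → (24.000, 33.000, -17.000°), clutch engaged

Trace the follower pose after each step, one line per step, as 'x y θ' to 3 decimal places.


step 0: Δleader=(12.000, -4.000, 16.000°), engaged; cmd=(48.500, -9.000, 6.000°) → follower=(73.500, -15.000, -45.000°)
step 1: Δleader=(14.000, -15.000, -19.000°), disengaged; cmd=(0,0,0) → follower holds at (73.500, -15.000, -45.000°)
step 2: Δleader=(2.000, 5.000, -25.000°), disengaged; cmd=(0,0,0) → follower holds at (73.500, -15.000, -45.000°)
step 3: Δleader=(-8.000, 21.000, 5.000°), engaged; cmd=(-31.500, 41.000, 3.250°) → follower=(42.000, 26.000, -41.750°)
step 4: Δleader=(7.000, -6.000, 17.000°), engaged; cmd=(28.500, -13.000, 6.250°) → follower=(70.500, 13.000, -35.500°)

73.500 -15.000 -45.000
73.500 -15.000 -45.000
73.500 -15.000 -45.000
42.000 26.000 -41.750
70.500 13.000 -35.500


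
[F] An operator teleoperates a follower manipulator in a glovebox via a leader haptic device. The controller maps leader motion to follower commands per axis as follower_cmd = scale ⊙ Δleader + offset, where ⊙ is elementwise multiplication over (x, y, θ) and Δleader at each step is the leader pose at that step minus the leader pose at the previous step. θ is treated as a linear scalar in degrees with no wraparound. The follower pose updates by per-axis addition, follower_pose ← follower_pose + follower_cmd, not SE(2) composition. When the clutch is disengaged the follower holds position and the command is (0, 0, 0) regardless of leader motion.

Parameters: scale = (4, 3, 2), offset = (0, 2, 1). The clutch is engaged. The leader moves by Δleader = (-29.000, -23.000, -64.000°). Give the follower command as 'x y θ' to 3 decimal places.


axis x: 4·-29.000 + 0 = -116.000
axis y: 3·-23.000 + 2 = -67.000
axis θ: 2·-64.000 + 1 = -127.000

-116.000 -67.000 -127.000


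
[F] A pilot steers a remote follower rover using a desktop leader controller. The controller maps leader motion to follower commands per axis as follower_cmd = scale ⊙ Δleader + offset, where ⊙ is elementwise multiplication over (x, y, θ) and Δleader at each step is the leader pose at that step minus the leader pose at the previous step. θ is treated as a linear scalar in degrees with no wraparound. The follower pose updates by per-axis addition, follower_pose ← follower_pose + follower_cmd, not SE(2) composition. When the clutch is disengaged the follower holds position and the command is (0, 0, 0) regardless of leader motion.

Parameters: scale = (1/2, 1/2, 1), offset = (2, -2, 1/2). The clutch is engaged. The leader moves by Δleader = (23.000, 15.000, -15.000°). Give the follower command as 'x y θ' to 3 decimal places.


13.500 5.500 -14.500

axis x: 1/2·23.000 + 2 = 13.500
axis y: 1/2·15.000 + -2 = 5.500
axis θ: 1·-15.000 + 1/2 = -14.500


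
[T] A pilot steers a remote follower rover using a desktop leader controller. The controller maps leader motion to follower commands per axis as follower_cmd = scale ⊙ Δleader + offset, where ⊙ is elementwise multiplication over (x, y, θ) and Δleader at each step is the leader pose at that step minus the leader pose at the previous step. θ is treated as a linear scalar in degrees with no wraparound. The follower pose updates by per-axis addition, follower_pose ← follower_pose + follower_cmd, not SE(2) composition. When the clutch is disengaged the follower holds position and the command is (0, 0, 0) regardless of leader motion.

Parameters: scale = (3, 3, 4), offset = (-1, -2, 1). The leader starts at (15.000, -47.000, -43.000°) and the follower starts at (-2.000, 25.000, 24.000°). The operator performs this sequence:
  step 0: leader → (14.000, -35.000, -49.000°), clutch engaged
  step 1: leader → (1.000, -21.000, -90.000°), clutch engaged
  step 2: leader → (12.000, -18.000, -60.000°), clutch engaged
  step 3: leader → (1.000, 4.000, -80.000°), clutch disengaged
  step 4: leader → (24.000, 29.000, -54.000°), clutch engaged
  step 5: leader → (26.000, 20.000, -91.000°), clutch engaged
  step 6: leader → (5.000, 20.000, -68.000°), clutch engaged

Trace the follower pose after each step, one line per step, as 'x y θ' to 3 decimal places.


-6.000 59.000 1.000
-46.000 99.000 -162.000
-14.000 106.000 -41.000
-14.000 106.000 -41.000
54.000 179.000 64.000
59.000 150.000 -83.000
-5.000 148.000 10.000

step 0: Δleader=(-1.000, 12.000, -6.000°), engaged; cmd=(-4.000, 34.000, -23.000°) → follower=(-6.000, 59.000, 1.000°)
step 1: Δleader=(-13.000, 14.000, -41.000°), engaged; cmd=(-40.000, 40.000, -163.000°) → follower=(-46.000, 99.000, -162.000°)
step 2: Δleader=(11.000, 3.000, 30.000°), engaged; cmd=(32.000, 7.000, 121.000°) → follower=(-14.000, 106.000, -41.000°)
step 3: Δleader=(-11.000, 22.000, -20.000°), disengaged; cmd=(0,0,0) → follower holds at (-14.000, 106.000, -41.000°)
step 4: Δleader=(23.000, 25.000, 26.000°), engaged; cmd=(68.000, 73.000, 105.000°) → follower=(54.000, 179.000, 64.000°)
step 5: Δleader=(2.000, -9.000, -37.000°), engaged; cmd=(5.000, -29.000, -147.000°) → follower=(59.000, 150.000, -83.000°)
step 6: Δleader=(-21.000, 0.000, 23.000°), engaged; cmd=(-64.000, -2.000, 93.000°) → follower=(-5.000, 148.000, 10.000°)


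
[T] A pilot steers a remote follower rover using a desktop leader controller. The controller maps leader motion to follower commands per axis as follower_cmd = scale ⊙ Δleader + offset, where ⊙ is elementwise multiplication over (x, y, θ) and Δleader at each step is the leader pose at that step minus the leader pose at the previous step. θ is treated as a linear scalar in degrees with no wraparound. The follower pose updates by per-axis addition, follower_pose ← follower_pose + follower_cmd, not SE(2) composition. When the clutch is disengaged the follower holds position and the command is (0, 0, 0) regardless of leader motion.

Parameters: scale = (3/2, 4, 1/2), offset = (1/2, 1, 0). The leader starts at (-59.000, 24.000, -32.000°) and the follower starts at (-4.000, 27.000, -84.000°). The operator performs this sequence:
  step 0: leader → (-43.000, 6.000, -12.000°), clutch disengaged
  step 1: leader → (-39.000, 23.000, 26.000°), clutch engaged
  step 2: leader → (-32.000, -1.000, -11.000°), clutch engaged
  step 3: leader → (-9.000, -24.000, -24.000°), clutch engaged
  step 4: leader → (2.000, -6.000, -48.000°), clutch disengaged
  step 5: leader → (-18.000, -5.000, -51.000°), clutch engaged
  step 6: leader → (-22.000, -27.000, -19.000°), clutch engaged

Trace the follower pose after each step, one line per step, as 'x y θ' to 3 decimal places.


step 0: Δleader=(16.000, -18.000, 20.000°), disengaged; cmd=(0,0,0) → follower holds at (-4.000, 27.000, -84.000°)
step 1: Δleader=(4.000, 17.000, 38.000°), engaged; cmd=(6.500, 69.000, 19.000°) → follower=(2.500, 96.000, -65.000°)
step 2: Δleader=(7.000, -24.000, -37.000°), engaged; cmd=(11.000, -95.000, -18.500°) → follower=(13.500, 1.000, -83.500°)
step 3: Δleader=(23.000, -23.000, -13.000°), engaged; cmd=(35.000, -91.000, -6.500°) → follower=(48.500, -90.000, -90.000°)
step 4: Δleader=(11.000, 18.000, -24.000°), disengaged; cmd=(0,0,0) → follower holds at (48.500, -90.000, -90.000°)
step 5: Δleader=(-20.000, 1.000, -3.000°), engaged; cmd=(-29.500, 5.000, -1.500°) → follower=(19.000, -85.000, -91.500°)
step 6: Δleader=(-4.000, -22.000, 32.000°), engaged; cmd=(-5.500, -87.000, 16.000°) → follower=(13.500, -172.000, -75.500°)

-4.000 27.000 -84.000
2.500 96.000 -65.000
13.500 1.000 -83.500
48.500 -90.000 -90.000
48.500 -90.000 -90.000
19.000 -85.000 -91.500
13.500 -172.000 -75.500


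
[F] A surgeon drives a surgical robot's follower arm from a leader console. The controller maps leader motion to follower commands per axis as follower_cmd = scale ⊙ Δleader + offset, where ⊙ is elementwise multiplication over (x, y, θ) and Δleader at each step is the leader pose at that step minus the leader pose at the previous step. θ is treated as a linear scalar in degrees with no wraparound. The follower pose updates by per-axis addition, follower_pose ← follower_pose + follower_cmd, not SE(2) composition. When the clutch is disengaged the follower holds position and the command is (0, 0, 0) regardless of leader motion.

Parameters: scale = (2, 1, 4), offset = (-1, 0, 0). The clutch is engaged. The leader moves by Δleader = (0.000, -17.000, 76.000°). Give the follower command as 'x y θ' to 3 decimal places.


-1.000 -17.000 304.000

axis x: 2·0.000 + -1 = -1.000
axis y: 1·-17.000 + 0 = -17.000
axis θ: 4·76.000 + 0 = 304.000


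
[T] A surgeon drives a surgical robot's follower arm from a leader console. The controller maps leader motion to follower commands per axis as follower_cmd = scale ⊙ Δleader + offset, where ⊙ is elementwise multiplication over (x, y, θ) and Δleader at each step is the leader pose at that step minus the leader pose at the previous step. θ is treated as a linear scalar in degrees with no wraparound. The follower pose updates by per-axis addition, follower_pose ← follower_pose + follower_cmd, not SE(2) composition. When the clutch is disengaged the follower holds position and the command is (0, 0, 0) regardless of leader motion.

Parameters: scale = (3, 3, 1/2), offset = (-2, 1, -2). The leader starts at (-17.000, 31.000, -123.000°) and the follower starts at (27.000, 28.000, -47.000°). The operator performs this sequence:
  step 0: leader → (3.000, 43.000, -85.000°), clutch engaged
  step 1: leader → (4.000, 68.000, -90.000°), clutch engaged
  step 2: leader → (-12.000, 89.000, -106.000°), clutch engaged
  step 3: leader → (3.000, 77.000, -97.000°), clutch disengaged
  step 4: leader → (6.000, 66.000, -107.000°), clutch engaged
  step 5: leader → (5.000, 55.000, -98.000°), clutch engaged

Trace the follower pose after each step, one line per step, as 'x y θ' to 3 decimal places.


85.000 65.000 -30.000
86.000 141.000 -34.500
36.000 205.000 -44.500
36.000 205.000 -44.500
43.000 173.000 -51.500
38.000 141.000 -49.000

step 0: Δleader=(20.000, 12.000, 38.000°), engaged; cmd=(58.000, 37.000, 17.000°) → follower=(85.000, 65.000, -30.000°)
step 1: Δleader=(1.000, 25.000, -5.000°), engaged; cmd=(1.000, 76.000, -4.500°) → follower=(86.000, 141.000, -34.500°)
step 2: Δleader=(-16.000, 21.000, -16.000°), engaged; cmd=(-50.000, 64.000, -10.000°) → follower=(36.000, 205.000, -44.500°)
step 3: Δleader=(15.000, -12.000, 9.000°), disengaged; cmd=(0,0,0) → follower holds at (36.000, 205.000, -44.500°)
step 4: Δleader=(3.000, -11.000, -10.000°), engaged; cmd=(7.000, -32.000, -7.000°) → follower=(43.000, 173.000, -51.500°)
step 5: Δleader=(-1.000, -11.000, 9.000°), engaged; cmd=(-5.000, -32.000, 2.500°) → follower=(38.000, 141.000, -49.000°)


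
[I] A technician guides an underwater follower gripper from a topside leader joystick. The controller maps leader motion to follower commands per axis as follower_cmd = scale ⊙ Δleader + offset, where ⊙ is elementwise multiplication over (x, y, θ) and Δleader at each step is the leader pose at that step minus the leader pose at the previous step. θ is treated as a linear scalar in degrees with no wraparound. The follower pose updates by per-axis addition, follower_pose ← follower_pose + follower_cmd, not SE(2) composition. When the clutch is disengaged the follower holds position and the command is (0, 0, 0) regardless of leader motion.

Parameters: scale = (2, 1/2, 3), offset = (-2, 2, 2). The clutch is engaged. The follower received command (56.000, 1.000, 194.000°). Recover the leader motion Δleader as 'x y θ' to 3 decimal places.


29.000 -2.000 64.000

axis x: (56.000 − -2) / (2) = 29.000
axis y: (1.000 − 2) / (1/2) = -2.000
axis θ: (194.000 − 2) / (3) = 64.000


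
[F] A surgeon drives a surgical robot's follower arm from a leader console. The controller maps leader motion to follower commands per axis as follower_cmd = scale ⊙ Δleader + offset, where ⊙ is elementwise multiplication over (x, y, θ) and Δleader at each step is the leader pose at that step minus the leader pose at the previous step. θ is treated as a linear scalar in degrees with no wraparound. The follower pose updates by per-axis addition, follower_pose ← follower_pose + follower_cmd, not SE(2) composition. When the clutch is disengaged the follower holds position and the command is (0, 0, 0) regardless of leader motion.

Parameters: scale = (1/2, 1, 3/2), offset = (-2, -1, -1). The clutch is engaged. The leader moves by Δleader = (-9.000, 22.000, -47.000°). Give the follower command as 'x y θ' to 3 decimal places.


-6.500 21.000 -71.500

axis x: 1/2·-9.000 + -2 = -6.500
axis y: 1·22.000 + -1 = 21.000
axis θ: 3/2·-47.000 + -1 = -71.500


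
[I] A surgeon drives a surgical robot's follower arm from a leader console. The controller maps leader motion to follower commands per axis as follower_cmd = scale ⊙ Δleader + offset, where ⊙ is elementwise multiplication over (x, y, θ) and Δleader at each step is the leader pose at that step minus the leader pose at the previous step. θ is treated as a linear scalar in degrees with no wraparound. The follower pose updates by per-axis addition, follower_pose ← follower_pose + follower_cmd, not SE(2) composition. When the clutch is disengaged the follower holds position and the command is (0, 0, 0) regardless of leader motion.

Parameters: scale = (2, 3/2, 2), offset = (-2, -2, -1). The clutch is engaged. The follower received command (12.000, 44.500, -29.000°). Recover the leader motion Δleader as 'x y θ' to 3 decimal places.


axis x: (12.000 − -2) / (2) = 7.000
axis y: (44.500 − -2) / (3/2) = 31.000
axis θ: (-29.000 − -1) / (2) = -14.000

7.000 31.000 -14.000


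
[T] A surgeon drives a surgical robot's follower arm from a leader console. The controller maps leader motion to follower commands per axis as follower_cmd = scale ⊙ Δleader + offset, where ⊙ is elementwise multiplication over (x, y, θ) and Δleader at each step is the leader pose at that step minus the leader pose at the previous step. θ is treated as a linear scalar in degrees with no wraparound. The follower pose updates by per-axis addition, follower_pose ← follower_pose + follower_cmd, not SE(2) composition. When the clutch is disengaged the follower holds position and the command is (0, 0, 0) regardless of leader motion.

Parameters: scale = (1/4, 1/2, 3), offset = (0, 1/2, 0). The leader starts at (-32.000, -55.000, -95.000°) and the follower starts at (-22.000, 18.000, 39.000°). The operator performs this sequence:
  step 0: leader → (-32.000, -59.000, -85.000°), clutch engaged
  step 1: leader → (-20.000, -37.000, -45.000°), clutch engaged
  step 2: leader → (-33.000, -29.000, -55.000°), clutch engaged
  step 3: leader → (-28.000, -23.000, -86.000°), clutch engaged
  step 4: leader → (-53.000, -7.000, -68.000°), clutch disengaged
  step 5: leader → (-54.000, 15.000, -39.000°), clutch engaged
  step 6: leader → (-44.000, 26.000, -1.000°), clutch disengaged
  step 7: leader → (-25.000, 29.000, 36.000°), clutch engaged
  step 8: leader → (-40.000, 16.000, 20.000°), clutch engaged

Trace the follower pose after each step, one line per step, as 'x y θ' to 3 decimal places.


-22.000 16.500 69.000
-19.000 28.000 189.000
-22.250 32.500 159.000
-21.000 36.000 66.000
-21.000 36.000 66.000
-21.250 47.500 153.000
-21.250 47.500 153.000
-16.500 49.500 264.000
-20.250 43.500 216.000

step 0: Δleader=(0.000, -4.000, 10.000°), engaged; cmd=(0.000, -1.500, 30.000°) → follower=(-22.000, 16.500, 69.000°)
step 1: Δleader=(12.000, 22.000, 40.000°), engaged; cmd=(3.000, 11.500, 120.000°) → follower=(-19.000, 28.000, 189.000°)
step 2: Δleader=(-13.000, 8.000, -10.000°), engaged; cmd=(-3.250, 4.500, -30.000°) → follower=(-22.250, 32.500, 159.000°)
step 3: Δleader=(5.000, 6.000, -31.000°), engaged; cmd=(1.250, 3.500, -93.000°) → follower=(-21.000, 36.000, 66.000°)
step 4: Δleader=(-25.000, 16.000, 18.000°), disengaged; cmd=(0,0,0) → follower holds at (-21.000, 36.000, 66.000°)
step 5: Δleader=(-1.000, 22.000, 29.000°), engaged; cmd=(-0.250, 11.500, 87.000°) → follower=(-21.250, 47.500, 153.000°)
step 6: Δleader=(10.000, 11.000, 38.000°), disengaged; cmd=(0,0,0) → follower holds at (-21.250, 47.500, 153.000°)
step 7: Δleader=(19.000, 3.000, 37.000°), engaged; cmd=(4.750, 2.000, 111.000°) → follower=(-16.500, 49.500, 264.000°)
step 8: Δleader=(-15.000, -13.000, -16.000°), engaged; cmd=(-3.750, -6.000, -48.000°) → follower=(-20.250, 43.500, 216.000°)


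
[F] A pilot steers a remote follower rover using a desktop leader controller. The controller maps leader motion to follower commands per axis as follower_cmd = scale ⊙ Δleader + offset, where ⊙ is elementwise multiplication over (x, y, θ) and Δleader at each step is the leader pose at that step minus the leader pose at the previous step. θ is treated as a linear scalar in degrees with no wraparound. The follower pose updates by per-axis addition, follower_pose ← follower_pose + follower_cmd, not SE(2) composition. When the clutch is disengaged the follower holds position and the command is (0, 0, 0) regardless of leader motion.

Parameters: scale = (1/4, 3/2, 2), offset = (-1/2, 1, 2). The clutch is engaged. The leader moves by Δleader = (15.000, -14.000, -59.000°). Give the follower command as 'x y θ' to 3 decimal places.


axis x: 1/4·15.000 + -1/2 = 3.250
axis y: 3/2·-14.000 + 1 = -20.000
axis θ: 2·-59.000 + 2 = -116.000

3.250 -20.000 -116.000


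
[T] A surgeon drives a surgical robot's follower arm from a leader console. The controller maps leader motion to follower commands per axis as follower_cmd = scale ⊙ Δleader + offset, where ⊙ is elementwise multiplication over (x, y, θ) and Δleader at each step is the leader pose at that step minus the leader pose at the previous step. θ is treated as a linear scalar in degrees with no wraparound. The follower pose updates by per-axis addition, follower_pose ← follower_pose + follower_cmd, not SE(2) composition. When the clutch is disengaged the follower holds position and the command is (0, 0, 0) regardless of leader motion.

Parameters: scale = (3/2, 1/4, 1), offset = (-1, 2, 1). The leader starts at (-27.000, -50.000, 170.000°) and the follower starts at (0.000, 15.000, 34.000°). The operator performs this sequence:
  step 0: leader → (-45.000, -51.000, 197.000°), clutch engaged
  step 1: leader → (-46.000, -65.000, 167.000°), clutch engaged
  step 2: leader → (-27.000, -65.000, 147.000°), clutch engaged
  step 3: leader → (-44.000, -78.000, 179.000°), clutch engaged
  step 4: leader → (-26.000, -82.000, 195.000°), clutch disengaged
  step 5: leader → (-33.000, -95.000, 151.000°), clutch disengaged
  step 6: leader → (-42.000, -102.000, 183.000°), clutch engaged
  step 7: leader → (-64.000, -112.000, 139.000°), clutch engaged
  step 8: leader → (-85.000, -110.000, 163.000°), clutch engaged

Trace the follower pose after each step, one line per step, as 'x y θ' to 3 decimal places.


step 0: Δleader=(-18.000, -1.000, 27.000°), engaged; cmd=(-28.000, 1.750, 28.000°) → follower=(-28.000, 16.750, 62.000°)
step 1: Δleader=(-1.000, -14.000, -30.000°), engaged; cmd=(-2.500, -1.500, -29.000°) → follower=(-30.500, 15.250, 33.000°)
step 2: Δleader=(19.000, 0.000, -20.000°), engaged; cmd=(27.500, 2.000, -19.000°) → follower=(-3.000, 17.250, 14.000°)
step 3: Δleader=(-17.000, -13.000, 32.000°), engaged; cmd=(-26.500, -1.250, 33.000°) → follower=(-29.500, 16.000, 47.000°)
step 4: Δleader=(18.000, -4.000, 16.000°), disengaged; cmd=(0,0,0) → follower holds at (-29.500, 16.000, 47.000°)
step 5: Δleader=(-7.000, -13.000, -44.000°), disengaged; cmd=(0,0,0) → follower holds at (-29.500, 16.000, 47.000°)
step 6: Δleader=(-9.000, -7.000, 32.000°), engaged; cmd=(-14.500, 0.250, 33.000°) → follower=(-44.000, 16.250, 80.000°)
step 7: Δleader=(-22.000, -10.000, -44.000°), engaged; cmd=(-34.000, -0.500, -43.000°) → follower=(-78.000, 15.750, 37.000°)
step 8: Δleader=(-21.000, 2.000, 24.000°), engaged; cmd=(-32.500, 2.500, 25.000°) → follower=(-110.500, 18.250, 62.000°)

-28.000 16.750 62.000
-30.500 15.250 33.000
-3.000 17.250 14.000
-29.500 16.000 47.000
-29.500 16.000 47.000
-29.500 16.000 47.000
-44.000 16.250 80.000
-78.000 15.750 37.000
-110.500 18.250 62.000


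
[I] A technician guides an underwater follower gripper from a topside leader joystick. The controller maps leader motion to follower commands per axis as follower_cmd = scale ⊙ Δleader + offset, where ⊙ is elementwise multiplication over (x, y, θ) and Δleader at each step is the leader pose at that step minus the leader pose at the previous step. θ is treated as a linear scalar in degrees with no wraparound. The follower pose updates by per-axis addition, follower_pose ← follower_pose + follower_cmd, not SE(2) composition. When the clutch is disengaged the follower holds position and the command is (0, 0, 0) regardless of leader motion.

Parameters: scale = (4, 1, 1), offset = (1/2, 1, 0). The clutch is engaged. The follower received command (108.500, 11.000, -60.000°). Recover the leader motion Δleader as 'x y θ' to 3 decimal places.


axis x: (108.500 − 1/2) / (4) = 27.000
axis y: (11.000 − 1) / (1) = 10.000
axis θ: (-60.000 − 0) / (1) = -60.000

27.000 10.000 -60.000


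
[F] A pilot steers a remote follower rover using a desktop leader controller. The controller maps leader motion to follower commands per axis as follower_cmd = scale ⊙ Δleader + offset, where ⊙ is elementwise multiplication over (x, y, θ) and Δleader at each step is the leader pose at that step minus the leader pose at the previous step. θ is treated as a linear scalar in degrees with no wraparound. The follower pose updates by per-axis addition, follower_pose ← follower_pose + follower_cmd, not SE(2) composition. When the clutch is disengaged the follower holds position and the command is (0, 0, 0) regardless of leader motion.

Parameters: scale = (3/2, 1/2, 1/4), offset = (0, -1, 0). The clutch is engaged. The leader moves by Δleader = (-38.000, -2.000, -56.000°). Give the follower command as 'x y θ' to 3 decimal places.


axis x: 3/2·-38.000 + 0 = -57.000
axis y: 1/2·-2.000 + -1 = -2.000
axis θ: 1/4·-56.000 + 0 = -14.000

-57.000 -2.000 -14.000


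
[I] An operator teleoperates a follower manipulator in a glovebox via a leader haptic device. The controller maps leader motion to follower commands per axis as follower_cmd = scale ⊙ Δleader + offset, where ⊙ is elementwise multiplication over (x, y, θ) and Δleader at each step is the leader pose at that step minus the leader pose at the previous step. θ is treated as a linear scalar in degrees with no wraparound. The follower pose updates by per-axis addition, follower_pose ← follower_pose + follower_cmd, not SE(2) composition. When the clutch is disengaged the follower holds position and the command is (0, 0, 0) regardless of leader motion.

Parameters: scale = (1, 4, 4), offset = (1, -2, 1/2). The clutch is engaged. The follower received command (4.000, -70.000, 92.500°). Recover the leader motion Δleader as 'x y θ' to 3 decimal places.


3.000 -17.000 23.000

axis x: (4.000 − 1) / (1) = 3.000
axis y: (-70.000 − -2) / (4) = -17.000
axis θ: (92.500 − 1/2) / (4) = 23.000


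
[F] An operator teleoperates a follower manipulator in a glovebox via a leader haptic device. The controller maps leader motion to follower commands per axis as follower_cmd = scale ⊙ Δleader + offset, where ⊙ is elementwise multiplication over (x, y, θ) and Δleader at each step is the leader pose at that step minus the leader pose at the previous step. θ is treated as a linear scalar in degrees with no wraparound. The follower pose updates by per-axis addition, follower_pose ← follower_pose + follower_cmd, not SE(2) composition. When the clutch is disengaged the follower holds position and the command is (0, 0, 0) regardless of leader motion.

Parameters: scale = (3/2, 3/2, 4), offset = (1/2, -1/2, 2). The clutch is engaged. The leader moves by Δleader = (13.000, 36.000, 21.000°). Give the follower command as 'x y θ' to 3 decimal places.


axis x: 3/2·13.000 + 1/2 = 20.000
axis y: 3/2·36.000 + -1/2 = 53.500
axis θ: 4·21.000 + 2 = 86.000

20.000 53.500 86.000


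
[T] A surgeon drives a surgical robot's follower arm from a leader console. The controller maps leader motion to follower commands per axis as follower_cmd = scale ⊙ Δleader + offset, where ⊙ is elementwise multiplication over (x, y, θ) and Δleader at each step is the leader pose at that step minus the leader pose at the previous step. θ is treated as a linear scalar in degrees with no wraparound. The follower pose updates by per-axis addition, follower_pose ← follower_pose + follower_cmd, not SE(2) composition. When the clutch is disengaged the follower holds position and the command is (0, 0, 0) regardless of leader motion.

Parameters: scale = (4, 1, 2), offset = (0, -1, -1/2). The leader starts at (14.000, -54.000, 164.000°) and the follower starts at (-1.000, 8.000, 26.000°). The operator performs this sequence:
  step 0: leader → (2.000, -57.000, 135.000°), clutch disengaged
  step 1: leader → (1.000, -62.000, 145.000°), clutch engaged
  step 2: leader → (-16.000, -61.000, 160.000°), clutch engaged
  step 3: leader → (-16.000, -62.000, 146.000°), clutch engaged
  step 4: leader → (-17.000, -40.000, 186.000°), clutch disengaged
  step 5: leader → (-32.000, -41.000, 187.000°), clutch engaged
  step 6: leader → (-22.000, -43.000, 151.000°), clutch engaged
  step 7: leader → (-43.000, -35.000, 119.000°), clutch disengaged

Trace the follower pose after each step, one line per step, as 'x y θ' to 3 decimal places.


-1.000 8.000 26.000
-5.000 2.000 45.500
-73.000 2.000 75.000
-73.000 0.000 46.500
-73.000 0.000 46.500
-133.000 -2.000 48.000
-93.000 -5.000 -24.500
-93.000 -5.000 -24.500

step 0: Δleader=(-12.000, -3.000, -29.000°), disengaged; cmd=(0,0,0) → follower holds at (-1.000, 8.000, 26.000°)
step 1: Δleader=(-1.000, -5.000, 10.000°), engaged; cmd=(-4.000, -6.000, 19.500°) → follower=(-5.000, 2.000, 45.500°)
step 2: Δleader=(-17.000, 1.000, 15.000°), engaged; cmd=(-68.000, 0.000, 29.500°) → follower=(-73.000, 2.000, 75.000°)
step 3: Δleader=(0.000, -1.000, -14.000°), engaged; cmd=(0.000, -2.000, -28.500°) → follower=(-73.000, 0.000, 46.500°)
step 4: Δleader=(-1.000, 22.000, 40.000°), disengaged; cmd=(0,0,0) → follower holds at (-73.000, 0.000, 46.500°)
step 5: Δleader=(-15.000, -1.000, 1.000°), engaged; cmd=(-60.000, -2.000, 1.500°) → follower=(-133.000, -2.000, 48.000°)
step 6: Δleader=(10.000, -2.000, -36.000°), engaged; cmd=(40.000, -3.000, -72.500°) → follower=(-93.000, -5.000, -24.500°)
step 7: Δleader=(-21.000, 8.000, -32.000°), disengaged; cmd=(0,0,0) → follower holds at (-93.000, -5.000, -24.500°)


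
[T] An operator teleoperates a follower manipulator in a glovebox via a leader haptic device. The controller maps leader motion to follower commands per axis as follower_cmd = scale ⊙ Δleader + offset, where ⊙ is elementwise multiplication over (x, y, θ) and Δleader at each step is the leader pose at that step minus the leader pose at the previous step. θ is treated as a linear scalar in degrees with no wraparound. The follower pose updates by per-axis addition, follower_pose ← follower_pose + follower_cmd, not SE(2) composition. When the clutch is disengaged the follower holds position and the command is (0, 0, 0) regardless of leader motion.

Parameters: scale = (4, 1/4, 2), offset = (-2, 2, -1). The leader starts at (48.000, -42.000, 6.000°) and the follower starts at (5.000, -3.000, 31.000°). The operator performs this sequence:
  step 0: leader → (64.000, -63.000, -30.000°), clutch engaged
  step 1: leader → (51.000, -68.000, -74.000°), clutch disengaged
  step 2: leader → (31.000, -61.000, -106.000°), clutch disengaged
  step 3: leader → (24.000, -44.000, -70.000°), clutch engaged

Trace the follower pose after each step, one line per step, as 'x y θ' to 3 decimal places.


67.000 -6.250 -42.000
67.000 -6.250 -42.000
67.000 -6.250 -42.000
37.000 0.000 29.000

step 0: Δleader=(16.000, -21.000, -36.000°), engaged; cmd=(62.000, -3.250, -73.000°) → follower=(67.000, -6.250, -42.000°)
step 1: Δleader=(-13.000, -5.000, -44.000°), disengaged; cmd=(0,0,0) → follower holds at (67.000, -6.250, -42.000°)
step 2: Δleader=(-20.000, 7.000, -32.000°), disengaged; cmd=(0,0,0) → follower holds at (67.000, -6.250, -42.000°)
step 3: Δleader=(-7.000, 17.000, 36.000°), engaged; cmd=(-30.000, 6.250, 71.000°) → follower=(37.000, 0.000, 29.000°)


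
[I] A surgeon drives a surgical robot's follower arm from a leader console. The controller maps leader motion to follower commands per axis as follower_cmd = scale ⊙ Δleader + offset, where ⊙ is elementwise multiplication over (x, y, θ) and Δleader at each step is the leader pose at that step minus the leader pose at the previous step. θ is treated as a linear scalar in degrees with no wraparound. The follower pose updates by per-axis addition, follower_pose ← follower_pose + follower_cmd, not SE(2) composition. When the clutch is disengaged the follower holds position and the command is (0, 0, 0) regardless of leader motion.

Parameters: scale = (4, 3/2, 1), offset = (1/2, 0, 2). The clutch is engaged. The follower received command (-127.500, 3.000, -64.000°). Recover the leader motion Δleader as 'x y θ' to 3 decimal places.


axis x: (-127.500 − 1/2) / (4) = -32.000
axis y: (3.000 − 0) / (3/2) = 2.000
axis θ: (-64.000 − 2) / (1) = -66.000

-32.000 2.000 -66.000


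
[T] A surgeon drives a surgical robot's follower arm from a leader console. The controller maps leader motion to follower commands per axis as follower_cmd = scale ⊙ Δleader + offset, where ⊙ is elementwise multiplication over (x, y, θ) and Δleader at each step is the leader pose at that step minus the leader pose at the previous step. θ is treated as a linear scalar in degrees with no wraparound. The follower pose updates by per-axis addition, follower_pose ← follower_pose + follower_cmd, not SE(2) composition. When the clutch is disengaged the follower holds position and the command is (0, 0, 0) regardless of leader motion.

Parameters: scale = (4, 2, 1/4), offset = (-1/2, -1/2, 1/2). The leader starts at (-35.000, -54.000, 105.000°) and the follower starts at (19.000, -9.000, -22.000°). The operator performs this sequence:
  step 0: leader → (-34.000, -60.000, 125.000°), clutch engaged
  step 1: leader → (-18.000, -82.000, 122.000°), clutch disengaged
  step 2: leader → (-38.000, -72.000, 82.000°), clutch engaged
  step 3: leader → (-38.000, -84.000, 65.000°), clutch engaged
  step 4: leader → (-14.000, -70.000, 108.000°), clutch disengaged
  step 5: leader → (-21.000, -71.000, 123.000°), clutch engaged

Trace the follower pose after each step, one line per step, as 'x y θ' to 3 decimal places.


step 0: Δleader=(1.000, -6.000, 20.000°), engaged; cmd=(3.500, -12.500, 5.500°) → follower=(22.500, -21.500, -16.500°)
step 1: Δleader=(16.000, -22.000, -3.000°), disengaged; cmd=(0,0,0) → follower holds at (22.500, -21.500, -16.500°)
step 2: Δleader=(-20.000, 10.000, -40.000°), engaged; cmd=(-80.500, 19.500, -9.500°) → follower=(-58.000, -2.000, -26.000°)
step 3: Δleader=(0.000, -12.000, -17.000°), engaged; cmd=(-0.500, -24.500, -3.750°) → follower=(-58.500, -26.500, -29.750°)
step 4: Δleader=(24.000, 14.000, 43.000°), disengaged; cmd=(0,0,0) → follower holds at (-58.500, -26.500, -29.750°)
step 5: Δleader=(-7.000, -1.000, 15.000°), engaged; cmd=(-28.500, -2.500, 4.250°) → follower=(-87.000, -29.000, -25.500°)

22.500 -21.500 -16.500
22.500 -21.500 -16.500
-58.000 -2.000 -26.000
-58.500 -26.500 -29.750
-58.500 -26.500 -29.750
-87.000 -29.000 -25.500


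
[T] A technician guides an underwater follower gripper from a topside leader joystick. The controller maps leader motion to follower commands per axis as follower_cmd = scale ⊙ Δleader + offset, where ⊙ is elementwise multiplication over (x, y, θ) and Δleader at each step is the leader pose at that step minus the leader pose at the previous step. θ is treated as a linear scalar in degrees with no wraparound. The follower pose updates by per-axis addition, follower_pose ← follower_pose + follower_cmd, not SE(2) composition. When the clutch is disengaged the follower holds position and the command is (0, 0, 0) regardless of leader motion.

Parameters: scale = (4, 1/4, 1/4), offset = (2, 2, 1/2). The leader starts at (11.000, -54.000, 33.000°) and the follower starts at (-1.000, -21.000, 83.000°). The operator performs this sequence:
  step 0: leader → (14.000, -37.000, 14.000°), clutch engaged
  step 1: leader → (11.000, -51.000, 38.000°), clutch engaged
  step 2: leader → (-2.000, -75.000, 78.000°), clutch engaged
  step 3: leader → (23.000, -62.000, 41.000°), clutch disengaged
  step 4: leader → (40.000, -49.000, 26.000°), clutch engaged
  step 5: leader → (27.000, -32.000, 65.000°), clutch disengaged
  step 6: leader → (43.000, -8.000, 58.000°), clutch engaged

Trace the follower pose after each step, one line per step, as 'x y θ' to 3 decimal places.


step 0: Δleader=(3.000, 17.000, -19.000°), engaged; cmd=(14.000, 6.250, -4.250°) → follower=(13.000, -14.750, 78.750°)
step 1: Δleader=(-3.000, -14.000, 24.000°), engaged; cmd=(-10.000, -1.500, 6.500°) → follower=(3.000, -16.250, 85.250°)
step 2: Δleader=(-13.000, -24.000, 40.000°), engaged; cmd=(-50.000, -4.000, 10.500°) → follower=(-47.000, -20.250, 95.750°)
step 3: Δleader=(25.000, 13.000, -37.000°), disengaged; cmd=(0,0,0) → follower holds at (-47.000, -20.250, 95.750°)
step 4: Δleader=(17.000, 13.000, -15.000°), engaged; cmd=(70.000, 5.250, -3.250°) → follower=(23.000, -15.000, 92.500°)
step 5: Δleader=(-13.000, 17.000, 39.000°), disengaged; cmd=(0,0,0) → follower holds at (23.000, -15.000, 92.500°)
step 6: Δleader=(16.000, 24.000, -7.000°), engaged; cmd=(66.000, 8.000, -1.250°) → follower=(89.000, -7.000, 91.250°)

13.000 -14.750 78.750
3.000 -16.250 85.250
-47.000 -20.250 95.750
-47.000 -20.250 95.750
23.000 -15.000 92.500
23.000 -15.000 92.500
89.000 -7.000 91.250


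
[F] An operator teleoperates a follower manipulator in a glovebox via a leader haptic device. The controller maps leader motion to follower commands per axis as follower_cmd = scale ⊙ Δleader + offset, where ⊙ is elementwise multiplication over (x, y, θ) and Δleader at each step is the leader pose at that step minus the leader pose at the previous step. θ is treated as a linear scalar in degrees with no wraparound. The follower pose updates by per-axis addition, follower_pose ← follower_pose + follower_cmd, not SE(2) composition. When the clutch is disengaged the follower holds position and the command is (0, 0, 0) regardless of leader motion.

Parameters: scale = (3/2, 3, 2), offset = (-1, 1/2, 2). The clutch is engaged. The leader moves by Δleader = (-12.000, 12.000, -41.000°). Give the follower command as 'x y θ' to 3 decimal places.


-19.000 36.500 -80.000

axis x: 3/2·-12.000 + -1 = -19.000
axis y: 3·12.000 + 1/2 = 36.500
axis θ: 2·-41.000 + 2 = -80.000


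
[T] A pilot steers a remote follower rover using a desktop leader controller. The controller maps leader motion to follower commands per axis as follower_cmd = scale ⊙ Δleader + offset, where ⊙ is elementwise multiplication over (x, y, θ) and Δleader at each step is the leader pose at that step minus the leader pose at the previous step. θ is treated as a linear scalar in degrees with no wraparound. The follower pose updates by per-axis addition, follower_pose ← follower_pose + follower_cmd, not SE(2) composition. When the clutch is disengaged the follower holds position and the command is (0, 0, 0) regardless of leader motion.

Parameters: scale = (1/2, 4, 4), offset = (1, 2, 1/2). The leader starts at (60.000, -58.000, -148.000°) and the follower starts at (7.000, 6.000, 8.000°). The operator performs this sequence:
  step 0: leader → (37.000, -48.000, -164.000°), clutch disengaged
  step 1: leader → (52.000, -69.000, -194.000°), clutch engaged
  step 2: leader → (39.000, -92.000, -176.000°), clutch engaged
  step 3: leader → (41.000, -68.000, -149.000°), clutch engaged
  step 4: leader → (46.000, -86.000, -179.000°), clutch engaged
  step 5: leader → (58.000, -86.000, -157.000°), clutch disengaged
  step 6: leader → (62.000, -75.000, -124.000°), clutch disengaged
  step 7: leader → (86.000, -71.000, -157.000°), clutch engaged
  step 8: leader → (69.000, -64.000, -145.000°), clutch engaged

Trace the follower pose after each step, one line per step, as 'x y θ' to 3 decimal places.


step 0: Δleader=(-23.000, 10.000, -16.000°), disengaged; cmd=(0,0,0) → follower holds at (7.000, 6.000, 8.000°)
step 1: Δleader=(15.000, -21.000, -30.000°), engaged; cmd=(8.500, -82.000, -119.500°) → follower=(15.500, -76.000, -111.500°)
step 2: Δleader=(-13.000, -23.000, 18.000°), engaged; cmd=(-5.500, -90.000, 72.500°) → follower=(10.000, -166.000, -39.000°)
step 3: Δleader=(2.000, 24.000, 27.000°), engaged; cmd=(2.000, 98.000, 108.500°) → follower=(12.000, -68.000, 69.500°)
step 4: Δleader=(5.000, -18.000, -30.000°), engaged; cmd=(3.500, -70.000, -119.500°) → follower=(15.500, -138.000, -50.000°)
step 5: Δleader=(12.000, 0.000, 22.000°), disengaged; cmd=(0,0,0) → follower holds at (15.500, -138.000, -50.000°)
step 6: Δleader=(4.000, 11.000, 33.000°), disengaged; cmd=(0,0,0) → follower holds at (15.500, -138.000, -50.000°)
step 7: Δleader=(24.000, 4.000, -33.000°), engaged; cmd=(13.000, 18.000, -131.500°) → follower=(28.500, -120.000, -181.500°)
step 8: Δleader=(-17.000, 7.000, 12.000°), engaged; cmd=(-7.500, 30.000, 48.500°) → follower=(21.000, -90.000, -133.000°)

7.000 6.000 8.000
15.500 -76.000 -111.500
10.000 -166.000 -39.000
12.000 -68.000 69.500
15.500 -138.000 -50.000
15.500 -138.000 -50.000
15.500 -138.000 -50.000
28.500 -120.000 -181.500
21.000 -90.000 -133.000


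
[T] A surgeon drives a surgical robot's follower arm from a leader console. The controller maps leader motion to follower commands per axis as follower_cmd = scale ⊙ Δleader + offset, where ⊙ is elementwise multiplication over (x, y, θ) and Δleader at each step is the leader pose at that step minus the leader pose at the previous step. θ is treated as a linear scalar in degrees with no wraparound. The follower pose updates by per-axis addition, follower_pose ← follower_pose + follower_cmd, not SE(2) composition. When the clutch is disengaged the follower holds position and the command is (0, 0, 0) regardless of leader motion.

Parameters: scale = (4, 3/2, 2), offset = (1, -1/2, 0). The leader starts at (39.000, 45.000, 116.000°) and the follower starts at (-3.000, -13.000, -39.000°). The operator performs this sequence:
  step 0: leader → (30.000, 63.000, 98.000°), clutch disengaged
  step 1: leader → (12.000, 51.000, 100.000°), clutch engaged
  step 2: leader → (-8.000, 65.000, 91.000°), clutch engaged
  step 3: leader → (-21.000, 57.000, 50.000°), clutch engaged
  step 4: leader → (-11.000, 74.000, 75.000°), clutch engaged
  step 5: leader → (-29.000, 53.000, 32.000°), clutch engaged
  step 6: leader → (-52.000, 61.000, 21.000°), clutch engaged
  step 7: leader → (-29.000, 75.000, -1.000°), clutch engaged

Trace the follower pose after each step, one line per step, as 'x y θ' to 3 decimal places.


step 0: Δleader=(-9.000, 18.000, -18.000°), disengaged; cmd=(0,0,0) → follower holds at (-3.000, -13.000, -39.000°)
step 1: Δleader=(-18.000, -12.000, 2.000°), engaged; cmd=(-71.000, -18.500, 4.000°) → follower=(-74.000, -31.500, -35.000°)
step 2: Δleader=(-20.000, 14.000, -9.000°), engaged; cmd=(-79.000, 20.500, -18.000°) → follower=(-153.000, -11.000, -53.000°)
step 3: Δleader=(-13.000, -8.000, -41.000°), engaged; cmd=(-51.000, -12.500, -82.000°) → follower=(-204.000, -23.500, -135.000°)
step 4: Δleader=(10.000, 17.000, 25.000°), engaged; cmd=(41.000, 25.000, 50.000°) → follower=(-163.000, 1.500, -85.000°)
step 5: Δleader=(-18.000, -21.000, -43.000°), engaged; cmd=(-71.000, -32.000, -86.000°) → follower=(-234.000, -30.500, -171.000°)
step 6: Δleader=(-23.000, 8.000, -11.000°), engaged; cmd=(-91.000, 11.500, -22.000°) → follower=(-325.000, -19.000, -193.000°)
step 7: Δleader=(23.000, 14.000, -22.000°), engaged; cmd=(93.000, 20.500, -44.000°) → follower=(-232.000, 1.500, -237.000°)

-3.000 -13.000 -39.000
-74.000 -31.500 -35.000
-153.000 -11.000 -53.000
-204.000 -23.500 -135.000
-163.000 1.500 -85.000
-234.000 -30.500 -171.000
-325.000 -19.000 -193.000
-232.000 1.500 -237.000
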